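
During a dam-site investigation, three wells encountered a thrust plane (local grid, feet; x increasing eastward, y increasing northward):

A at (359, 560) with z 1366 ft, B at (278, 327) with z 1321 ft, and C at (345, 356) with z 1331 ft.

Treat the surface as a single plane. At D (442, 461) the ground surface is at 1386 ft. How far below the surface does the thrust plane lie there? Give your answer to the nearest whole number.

Two edge vectors: A→B = (-81, -233, -45), A→C = (-14, -204, -35).
Normal n = (A→B) × (A→C) = (-1025, -2205, 13262).
So ∂z/∂x = −n_x/n_z = 0.07729 and ∂z/∂y = −n_y/n_z = 0.16626.
Intercept c from A: 1366 − 27.75 − 93.11 = 1245.15.
At (442, 461): z_contact = 34.2 + 76.6 + 1245.15 = 1356.0 ft.
Depth below ground = 1386 − 1356.0 = 30 ft.

30 ft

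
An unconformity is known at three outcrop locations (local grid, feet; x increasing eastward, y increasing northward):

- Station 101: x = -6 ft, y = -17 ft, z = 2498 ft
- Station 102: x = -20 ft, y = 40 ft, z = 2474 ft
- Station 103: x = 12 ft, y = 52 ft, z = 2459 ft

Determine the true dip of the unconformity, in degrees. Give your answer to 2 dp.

Let the plane be z = a·x + b·y + c.
Station 102−Station 101: −14a + 57b = −24;  Station 103−Station 101: 18a + 69b = −39.
Solving gives a = −0.28464, b = −0.49096.
Gradient magnitude |∇z| = √(a² + b²) = √(0.08102 + 0.24105) = 0.56751.
True dip = arctan(0.56751) = 29.58°, dipping toward NNE (azimuth ≈ 030°).

29.58°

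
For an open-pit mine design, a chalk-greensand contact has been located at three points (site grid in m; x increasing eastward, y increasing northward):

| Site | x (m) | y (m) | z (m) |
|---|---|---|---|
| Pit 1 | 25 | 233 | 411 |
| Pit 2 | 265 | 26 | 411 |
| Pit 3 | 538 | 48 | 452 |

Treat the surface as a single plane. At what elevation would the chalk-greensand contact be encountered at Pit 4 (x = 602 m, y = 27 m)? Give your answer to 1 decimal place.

Let the plane be z = a·x + b·y + c.
Pit 2−Pit 1: 240a − 207b = 0;  Pit 3−Pit 1: 513a − 185b = 41.
Solving gives a = 0.13735, b = 0.15925.
Then c = 411 − a·25 − b·233 = 370.46.
At (602, 27): z = 82.7 + 4.3 + 370.46 = 457.4 m.

457.4 m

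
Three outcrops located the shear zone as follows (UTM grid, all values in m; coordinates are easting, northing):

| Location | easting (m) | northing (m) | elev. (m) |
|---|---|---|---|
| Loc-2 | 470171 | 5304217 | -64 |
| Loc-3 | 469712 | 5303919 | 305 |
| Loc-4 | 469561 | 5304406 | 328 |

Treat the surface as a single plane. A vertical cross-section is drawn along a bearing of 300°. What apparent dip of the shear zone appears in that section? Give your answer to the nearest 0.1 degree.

Two edge vectors: Loc-2→Loc-3 = (-459, -298, 369), Loc-2→Loc-4 = (-610, 189, 392).
Normal n = (Loc-2→Loc-3) × (Loc-2→Loc-4) = (-186557, -45162, -268531).
So ∂z/∂easting = −n_x/n_z = −0.69473 and ∂z/∂northing = −n_y/n_z = −0.16818.
Unit vector along 300° is (sin 300°, cos 300°) = (-0.8660, 0.5000).
Slope in that direction = a·(-0.8660) + b·(0.5000) = 0.51756.
Apparent dip = arctan|0.51756| = 27.4° (true dip is 35.6°, so apparent ≤ true as expected).

27.4°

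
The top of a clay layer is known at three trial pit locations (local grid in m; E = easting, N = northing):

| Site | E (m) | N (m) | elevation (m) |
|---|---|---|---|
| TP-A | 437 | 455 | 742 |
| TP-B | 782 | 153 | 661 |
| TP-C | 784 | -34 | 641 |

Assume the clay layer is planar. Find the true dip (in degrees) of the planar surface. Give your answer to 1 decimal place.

10.1°

Two edge vectors: TP-A→TP-B = (345, -302, -81), TP-A→TP-C = (347, -489, -101).
Normal n = (TP-A→TP-B) × (TP-A→TP-C) = (-9107, 6738, -63911).
So ∂z/∂E = −n_x/n_z = −0.14250 and ∂z/∂N = −n_y/n_z = 0.10543.
Gradient magnitude |∇z| = √(a² + b²) = √(0.02030 + 0.01112) = 0.17726.
True dip = arctan(0.17726) = 10.1°, dipping toward SE (azimuth ≈ 126°).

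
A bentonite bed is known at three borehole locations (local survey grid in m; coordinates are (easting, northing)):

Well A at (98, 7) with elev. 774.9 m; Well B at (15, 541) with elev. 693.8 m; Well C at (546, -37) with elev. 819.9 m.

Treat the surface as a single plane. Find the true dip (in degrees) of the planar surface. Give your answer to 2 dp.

Two edge vectors: Well A→Well B = (-83, 534, -81.1), Well A→Well C = (448, -44, 45).
Normal n = (Well A→Well B) × (Well A→Well C) = (20461.6, -32597.8, -235580).
So ∂z/∂E = −n_x/n_z = 0.08686 and ∂z/∂N = −n_y/n_z = −0.13837.
Gradient magnitude |∇z| = √(a² + b²) = √(0.00754 + 0.01915) = 0.16337.
True dip = arctan(0.16337) = 9.28°, dipping toward NNW (azimuth ≈ 328°).

9.28°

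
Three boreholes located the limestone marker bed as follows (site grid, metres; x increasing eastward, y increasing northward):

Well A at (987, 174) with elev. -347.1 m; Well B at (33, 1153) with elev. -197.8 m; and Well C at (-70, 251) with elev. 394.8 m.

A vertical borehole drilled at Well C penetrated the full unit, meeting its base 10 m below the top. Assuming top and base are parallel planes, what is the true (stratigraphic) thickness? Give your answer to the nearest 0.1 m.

7.3 m

Let the plane be z = a·x + b·y + c.
Well B−Well A: −954a + 979b = 149.3;  Well C−Well A: −1057a + 77b = 741.9.
Solving gives a = −0.74357, b = −0.57208.
|∇z| = √(a²+b²) = 0.93817, so dip δ = arctan(0.93817) = 43.17°.
True thickness = vertical thickness × cos δ = 10 × cos 43.17° = 7.3 m.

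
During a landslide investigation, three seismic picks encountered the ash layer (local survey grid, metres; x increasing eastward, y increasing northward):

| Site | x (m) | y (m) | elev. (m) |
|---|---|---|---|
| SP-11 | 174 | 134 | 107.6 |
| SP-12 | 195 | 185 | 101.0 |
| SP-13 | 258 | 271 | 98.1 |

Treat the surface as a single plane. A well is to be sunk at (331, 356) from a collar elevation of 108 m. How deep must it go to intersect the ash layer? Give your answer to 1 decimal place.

9.6 m

Let the plane be z = a·x + b·y + c.
SP-12−SP-11: 21a + 51b = −6.6;  SP-13−SP-11: 84a + 137b = −9.5.
Solving gives a = 0.29829, b = −0.25224.
Then c = 107.6 − a·174 − b·134 = 89.50.
At (331, 356): z_contact = 98.74 − 89.80 + 89.50 = 98.44 m.
Depth below ground = 108 − 98.44 = 9.6 m.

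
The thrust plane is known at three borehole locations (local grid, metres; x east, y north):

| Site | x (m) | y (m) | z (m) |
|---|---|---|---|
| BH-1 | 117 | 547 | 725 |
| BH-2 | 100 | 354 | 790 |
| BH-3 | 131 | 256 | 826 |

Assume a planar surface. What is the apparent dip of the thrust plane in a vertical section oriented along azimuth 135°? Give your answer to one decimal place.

16.5°

Two edge vectors: BH-1→BH-2 = (-17, -193, 65), BH-1→BH-3 = (14, -291, 101).
Normal n = (BH-1→BH-2) × (BH-1→BH-3) = (-578, 2627, 7649).
So ∂z/∂x = −n_x/n_z = 0.07557 and ∂z/∂y = −n_y/n_z = −0.34344.
Unit vector along 135° is (sin 135°, cos 135°) = (0.7071, -0.7071).
Slope in that direction = a·(0.7071) + b·(-0.7071) = 0.29628.
Apparent dip = arctan|0.29628| = 16.5° (true dip is 19.4°, so apparent ≤ true as expected).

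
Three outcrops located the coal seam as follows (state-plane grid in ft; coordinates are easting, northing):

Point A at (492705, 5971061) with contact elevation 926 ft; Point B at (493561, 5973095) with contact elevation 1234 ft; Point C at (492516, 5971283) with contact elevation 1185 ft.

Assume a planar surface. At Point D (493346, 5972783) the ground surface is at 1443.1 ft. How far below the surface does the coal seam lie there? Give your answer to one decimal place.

Let the plane be z = a·easting + b·northing + c.
Point B−Point A: 856a + 2034b = 308;  Point C−Point A: −189a + 222b = 259.
Solving gives a = −0.798021787, b = 0.487269739.
Then c = 926 − a·492705 − b·5971061 = −2515402.01.
At (493346, 5972783): z_contact = −393700.86 + 2910356.42 − 2515402.01 = 1253.55 ft.
Depth below ground = 1443.1 − 1253.55 = 189.6 ft.

189.6 ft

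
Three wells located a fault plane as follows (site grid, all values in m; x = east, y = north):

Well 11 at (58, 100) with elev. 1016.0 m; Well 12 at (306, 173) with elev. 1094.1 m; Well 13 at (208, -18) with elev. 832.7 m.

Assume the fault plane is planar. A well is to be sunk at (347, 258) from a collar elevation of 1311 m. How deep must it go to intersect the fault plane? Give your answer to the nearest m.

Let the plane be z = a·x + b·y + c.
Well 12−Well 11: 248a + 73b = 78.1;  Well 13−Well 11: 150a − 118b = −183.3.
Solving gives a = −0.10357, b = 1.42173.
Then c = 1016 − a·58 − b·100 = 879.83.
At (347, 258): z_contact = −35.9 + 366.8 + 879.83 = 1210.7 m.
Depth below ground = 1311 − 1210.7 = 100 m.

100 m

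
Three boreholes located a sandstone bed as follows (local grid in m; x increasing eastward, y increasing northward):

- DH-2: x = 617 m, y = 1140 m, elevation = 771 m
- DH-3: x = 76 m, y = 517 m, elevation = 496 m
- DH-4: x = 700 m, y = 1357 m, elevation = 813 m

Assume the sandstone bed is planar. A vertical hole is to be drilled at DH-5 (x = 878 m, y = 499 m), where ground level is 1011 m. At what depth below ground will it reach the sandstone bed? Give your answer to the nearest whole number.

Two edge vectors: DH-2→DH-3 = (-541, -623, -275), DH-2→DH-4 = (83, 217, 42).
Normal n = (DH-2→DH-3) × (DH-2→DH-4) = (33509, -103, -65688).
So ∂z/∂x = −n_x/n_z = 0.51012 and ∂z/∂y = −n_y/n_z = −0.00157.
Intercept c from DH-2: 771 − 314.75 + 1.79 = 458.04.
At (878, 499): z_contact = 447.9 − 0.8 + 458.04 = 905.1 m.
Depth below ground = 1011 − 905.1 = 106 m.

106 m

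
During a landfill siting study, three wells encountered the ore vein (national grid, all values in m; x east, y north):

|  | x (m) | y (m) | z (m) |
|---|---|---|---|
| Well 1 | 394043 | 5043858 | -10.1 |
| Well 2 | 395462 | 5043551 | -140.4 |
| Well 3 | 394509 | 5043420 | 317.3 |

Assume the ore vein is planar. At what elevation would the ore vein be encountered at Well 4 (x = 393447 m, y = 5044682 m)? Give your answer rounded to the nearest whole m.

Let the plane be z = a·x + b·y + c.
Well 2−Well 1: 1419a − 307b = −130.3;  Well 3−Well 1: 466a − 438b = 327.4.
Solving gives a = −0.32935501, b = −1.09789826.
Then c = -10.1 − a·394043 − b·5043858 = 5667412.84.
At (393447, 5044682): z = −129583.7 − 5538547.6 + 5667412.84 = -718.5 m.

-718 m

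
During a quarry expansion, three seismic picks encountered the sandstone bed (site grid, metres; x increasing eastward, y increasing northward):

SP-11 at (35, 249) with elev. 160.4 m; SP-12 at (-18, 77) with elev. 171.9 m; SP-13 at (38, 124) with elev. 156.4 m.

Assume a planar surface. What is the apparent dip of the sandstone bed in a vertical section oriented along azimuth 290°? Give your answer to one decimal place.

16.1°

Let the plane be z = a·x + b·y + c.
SP-12−SP-11: −53a − 172b = 11.5;  SP-13−SP-11: 3a − 125b = −4.
Solving gives a = −0.29765, b = 0.02486.
Unit vector along 290° is (sin 290°, cos 290°) = (-0.9397, 0.3420).
Slope in that direction = a·(-0.9397) + b·(0.3420) = 0.28820.
Apparent dip = arctan|0.28820| = 16.1° (true dip is 16.6°, so apparent ≤ true as expected).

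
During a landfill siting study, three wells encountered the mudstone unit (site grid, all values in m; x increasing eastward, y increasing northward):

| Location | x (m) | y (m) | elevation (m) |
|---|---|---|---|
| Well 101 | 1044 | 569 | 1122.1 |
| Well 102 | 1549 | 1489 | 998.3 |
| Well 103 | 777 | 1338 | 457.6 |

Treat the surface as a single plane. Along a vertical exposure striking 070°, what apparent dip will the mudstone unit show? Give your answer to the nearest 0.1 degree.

Two edge vectors: Well 101→Well 102 = (505, 920, -123.8), Well 101→Well 103 = (-267, 769, -664.5).
Normal n = (Well 101→Well 102) × (Well 101→Well 103) = (-516137.8, 368627.1, 633985).
So ∂z/∂x = −n_x/n_z = 0.81412 and ∂z/∂y = −n_y/n_z = −0.58144.
Unit vector along 070° is (sin 70°, cos 70°) = (0.9397, 0.3420).
Slope in that direction = a·(0.9397) + b·(0.3420) = 0.56615.
Apparent dip = arctan|0.56615| = 29.5° (true dip is 45.0°, so apparent ≤ true as expected).

29.5°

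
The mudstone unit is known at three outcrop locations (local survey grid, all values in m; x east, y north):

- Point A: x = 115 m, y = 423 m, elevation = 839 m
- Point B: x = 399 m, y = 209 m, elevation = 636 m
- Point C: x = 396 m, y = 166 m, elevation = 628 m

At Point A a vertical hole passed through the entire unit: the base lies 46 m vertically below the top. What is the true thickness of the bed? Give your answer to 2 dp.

Two edge vectors: Point A→Point B = (284, -214, -203), Point A→Point C = (281, -257, -211).
Normal n = (Point A→Point B) × (Point A→Point C) = (-7017, 2881, -12854).
So ∂z/∂x = −n_x/n_z = −0.54590 and ∂z/∂y = −n_y/n_z = 0.22413.
|∇z| = √(a²+b²) = 0.59012, so dip δ = arctan(0.59012) = 30.55°.
True thickness = vertical thickness × cos δ = 46 × cos 30.55° = 39.62 m.

39.62 m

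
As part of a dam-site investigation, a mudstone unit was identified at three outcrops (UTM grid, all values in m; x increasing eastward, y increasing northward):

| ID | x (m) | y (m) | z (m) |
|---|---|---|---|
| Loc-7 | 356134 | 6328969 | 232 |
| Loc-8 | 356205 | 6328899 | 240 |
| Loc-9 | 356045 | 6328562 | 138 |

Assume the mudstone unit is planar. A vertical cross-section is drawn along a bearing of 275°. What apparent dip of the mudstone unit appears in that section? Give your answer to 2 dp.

14.80°

Let the plane be z = a·x + b·y + c.
Loc-8−Loc-7: 71a − 70b = 8;  Loc-9−Loc-7: −89a − 407b = −94.
Solving gives a = 0.28001, b = 0.16973.
Unit vector along 275° is (sin 275°, cos 275°) = (-0.9962, 0.0872).
Slope in that direction = a·(-0.9962) + b·(0.0872) = −0.26415.
Apparent dip = arctan|0.26415| = 14.80° (true dip is 18.1°, so apparent ≤ true as expected).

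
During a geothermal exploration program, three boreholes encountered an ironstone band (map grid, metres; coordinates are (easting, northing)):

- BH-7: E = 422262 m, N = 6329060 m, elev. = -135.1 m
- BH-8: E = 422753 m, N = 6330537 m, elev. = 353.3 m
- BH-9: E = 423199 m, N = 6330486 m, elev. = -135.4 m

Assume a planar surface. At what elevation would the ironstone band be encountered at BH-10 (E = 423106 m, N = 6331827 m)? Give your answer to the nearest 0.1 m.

Two edge vectors: BH-7→BH-8 = (491, 1477, 488.4), BH-7→BH-9 = (937, 1426, -0.3).
Normal n = (BH-7→BH-8) × (BH-7→BH-9) = (-696901.5, 457778.1, -683783).
So ∂z/∂E = −n_x/n_z = −1.019185180 and ∂z/∂N = −n_y/n_z = 0.669478621.
Intercept c from BH-7: -135.1 + 430363.17 − 4237170.36 = −3806942.29.
At (423106, 6331827): z = −431223.4 + 4239022.8 − 3806942.29 = 857.2 m.

857.2 m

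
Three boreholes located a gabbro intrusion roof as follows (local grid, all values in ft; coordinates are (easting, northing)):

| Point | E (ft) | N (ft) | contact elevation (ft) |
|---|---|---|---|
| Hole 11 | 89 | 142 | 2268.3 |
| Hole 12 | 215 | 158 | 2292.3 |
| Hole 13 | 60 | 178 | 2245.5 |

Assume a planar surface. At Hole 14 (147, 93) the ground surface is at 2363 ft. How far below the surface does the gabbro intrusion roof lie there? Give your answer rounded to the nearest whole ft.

59 ft

Two edge vectors: Hole 11→Hole 12 = (126, 16, 24), Hole 11→Hole 13 = (-29, 36, -22.8).
Normal n = (Hole 11→Hole 12) × (Hole 11→Hole 13) = (-1228.8, 2176.8, 5000).
So ∂z/∂E = −n_x/n_z = 0.24576 and ∂z/∂N = −n_y/n_z = −0.43536.
Intercept c from Hole 11: 2268.3 − 21.87 + 61.82 = 2308.25.
At (147, 93): z_contact = 36.1 − 40.5 + 2308.25 = 2303.9 ft.
Depth below ground = 2363 − 2303.9 = 59 ft.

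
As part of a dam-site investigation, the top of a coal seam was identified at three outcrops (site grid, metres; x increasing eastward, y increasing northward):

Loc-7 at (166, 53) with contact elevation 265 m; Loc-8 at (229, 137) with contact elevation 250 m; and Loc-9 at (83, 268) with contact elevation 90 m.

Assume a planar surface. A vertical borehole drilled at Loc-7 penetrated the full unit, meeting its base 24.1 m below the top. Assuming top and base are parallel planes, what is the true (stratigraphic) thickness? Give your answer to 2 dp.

18.65 m

Let the plane be z = a·x + b·y + c.
Loc-8−Loc-7: 63a + 84b = −15;  Loc-9−Loc-7: −83a + 215b = −175.
Solving gives a = 0.55929, b = −0.59804.
|∇z| = √(a²+b²) = 0.81882, so dip δ = arctan(0.81882) = 39.31°.
True thickness = vertical thickness × cos δ = 24.1 × cos 39.31° = 18.65 m.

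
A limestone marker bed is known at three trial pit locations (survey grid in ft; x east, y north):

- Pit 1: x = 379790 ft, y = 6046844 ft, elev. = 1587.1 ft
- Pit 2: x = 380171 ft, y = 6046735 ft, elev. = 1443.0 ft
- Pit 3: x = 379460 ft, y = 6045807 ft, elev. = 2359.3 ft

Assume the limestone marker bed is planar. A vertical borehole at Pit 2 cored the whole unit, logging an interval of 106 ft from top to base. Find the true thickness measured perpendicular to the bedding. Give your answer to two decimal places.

83.25 ft

Two edge vectors: Pit 1→Pit 2 = (381, -109, -144.1), Pit 1→Pit 3 = (-330, -1037, 772.2).
Normal n = (Pit 1→Pit 2) × (Pit 1→Pit 3) = (-233601.5, -246655.2, -431067).
So ∂z/∂x = −n_x/n_z = −0.54191 and ∂z/∂y = −n_y/n_z = −0.57220.
|∇z| = √(a²+b²) = 0.78809, so dip δ = arctan(0.78809) = 38.24°.
True thickness = vertical thickness × cos δ = 106 × cos 38.24° = 83.25 ft.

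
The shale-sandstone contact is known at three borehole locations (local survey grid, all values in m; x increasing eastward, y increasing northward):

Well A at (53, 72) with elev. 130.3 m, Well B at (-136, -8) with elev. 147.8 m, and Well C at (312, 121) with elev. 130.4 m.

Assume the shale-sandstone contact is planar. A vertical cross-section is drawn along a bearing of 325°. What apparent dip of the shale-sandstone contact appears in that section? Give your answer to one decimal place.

20.2°

Two edge vectors: Well A→Well B = (-189, -80, 17.5), Well A→Well C = (259, 49, 0.1).
Normal n = (Well A→Well B) × (Well A→Well C) = (-865.5, 4551.4, 11459).
So ∂z/∂x = −n_x/n_z = 0.07553 and ∂z/∂y = −n_y/n_z = −0.39719.
Unit vector along 325° is (sin 325°, cos 325°) = (-0.5736, 0.8192).
Slope in that direction = a·(-0.5736) + b·(0.8192) = −0.36868.
Apparent dip = arctan|0.36868| = 20.2° (true dip is 22.0°, so apparent ≤ true as expected).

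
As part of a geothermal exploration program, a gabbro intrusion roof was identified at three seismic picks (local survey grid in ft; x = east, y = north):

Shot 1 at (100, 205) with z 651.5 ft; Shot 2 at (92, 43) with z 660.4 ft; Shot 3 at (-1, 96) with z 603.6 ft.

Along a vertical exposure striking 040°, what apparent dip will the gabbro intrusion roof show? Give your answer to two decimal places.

16.64°

Let the plane be z = a·x + b·y + c.
Shot 2−Shot 1: −8a − 162b = 8.9;  Shot 3−Shot 1: −101a − 109b = −47.9.
Solving gives a = 0.56358, b = −0.08277.
Unit vector along 040° is (sin 40°, cos 40°) = (0.6428, 0.7660).
Slope in that direction = a·(0.6428) + b·(0.7660) = 0.29886.
Apparent dip = arctan|0.29886| = 16.64° (true dip is 29.7°, so apparent ≤ true as expected).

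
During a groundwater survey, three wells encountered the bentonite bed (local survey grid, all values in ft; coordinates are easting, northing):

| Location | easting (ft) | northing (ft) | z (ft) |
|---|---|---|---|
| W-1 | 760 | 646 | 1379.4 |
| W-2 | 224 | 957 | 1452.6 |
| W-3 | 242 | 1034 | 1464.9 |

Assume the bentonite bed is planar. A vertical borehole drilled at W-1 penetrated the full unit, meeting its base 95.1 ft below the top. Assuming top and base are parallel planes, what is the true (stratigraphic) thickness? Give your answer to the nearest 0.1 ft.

93.7 ft

Let the plane be z = a·easting + b·northing + c.
W-2−W-1: −536a + 311b = 73.2;  W-3−W-1: −518a + 388b = 85.5.
Solving gives a = −0.03864, b = 0.16877.
|∇z| = √(a²+b²) = 0.17314, so dip δ = arctan(0.17314) = 9.82°.
True thickness = vertical thickness × cos δ = 95.1 × cos 9.82° = 93.7 ft.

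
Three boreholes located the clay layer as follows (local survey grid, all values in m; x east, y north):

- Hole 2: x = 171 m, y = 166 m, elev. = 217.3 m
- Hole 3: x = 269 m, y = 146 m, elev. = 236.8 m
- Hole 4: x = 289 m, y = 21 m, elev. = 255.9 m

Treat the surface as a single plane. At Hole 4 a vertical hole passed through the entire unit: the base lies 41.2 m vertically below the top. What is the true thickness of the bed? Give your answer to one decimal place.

40.3 m

Let the plane be z = a·x + b·y + c.
Hole 3−Hole 2: 98a − 20b = 19.5;  Hole 4−Hole 2: 118a − 145b = 38.6.
Solving gives a = 0.17346, b = −0.12505.
|∇z| = √(a²+b²) = 0.21383, so dip δ = arctan(0.21383) = 12.07°.
True thickness = vertical thickness × cos δ = 41.2 × cos 12.07° = 40.3 m.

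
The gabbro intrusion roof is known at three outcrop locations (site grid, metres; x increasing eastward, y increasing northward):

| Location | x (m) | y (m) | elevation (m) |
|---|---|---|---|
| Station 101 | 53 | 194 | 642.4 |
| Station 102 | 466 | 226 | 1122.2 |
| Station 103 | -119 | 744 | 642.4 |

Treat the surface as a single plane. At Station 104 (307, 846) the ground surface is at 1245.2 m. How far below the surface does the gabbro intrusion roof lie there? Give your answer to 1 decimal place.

83.4 m

Let the plane be z = a·x + b·y + c.
Station 102−Station 101: 413a + 32b = 479.8;  Station 103−Station 101: −172a + 550b = 0.
Solving gives a = 1.13426, b = 0.35471.
Then c = 642.4 − a·53 − b·194 = 513.47.
At (307, 846): z_contact = 348.22 + 300.09 + 513.47 = 1161.78 m.
Depth below ground = 1245.2 − 1161.78 = 83.4 m.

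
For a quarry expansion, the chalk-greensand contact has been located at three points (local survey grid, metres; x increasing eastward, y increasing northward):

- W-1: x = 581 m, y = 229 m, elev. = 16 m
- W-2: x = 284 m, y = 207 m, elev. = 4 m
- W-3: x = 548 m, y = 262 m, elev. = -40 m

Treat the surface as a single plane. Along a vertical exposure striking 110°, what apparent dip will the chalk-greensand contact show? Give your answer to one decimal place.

33.9°

Two edge vectors: W-1→W-2 = (-297, -22, -12), W-1→W-3 = (-33, 33, -56).
Normal n = (W-1→W-2) × (W-1→W-3) = (1628, -16236, -10527).
So ∂z/∂x = −n_x/n_z = 0.15465 and ∂z/∂y = −n_y/n_z = −1.54232.
Unit vector along 110° is (sin 110°, cos 110°) = (0.9397, -0.3420).
Slope in that direction = a·(0.9397) + b·(-0.3420) = 0.67283.
Apparent dip = arctan|0.67283| = 33.9° (true dip is 57.2°, so apparent ≤ true as expected).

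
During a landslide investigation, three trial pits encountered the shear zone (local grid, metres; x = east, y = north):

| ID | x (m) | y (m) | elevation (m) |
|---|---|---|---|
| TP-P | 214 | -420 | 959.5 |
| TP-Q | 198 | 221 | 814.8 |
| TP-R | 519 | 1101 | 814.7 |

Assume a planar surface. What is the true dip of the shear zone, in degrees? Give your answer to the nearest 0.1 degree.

Two edge vectors: TP-P→TP-Q = (-16, 641, -144.7), TP-P→TP-R = (305, 1521, -144.8).
Normal n = (TP-P→TP-Q) × (TP-P→TP-R) = (127271.9, -46450.3, -219841).
So ∂z/∂x = −n_x/n_z = 0.57893 and ∂z/∂y = −n_y/n_z = −0.21129.
Gradient magnitude |∇z| = √(a² + b²) = √(0.33516 + 0.04464) = 0.61628.
True dip = arctan(0.61628) = 31.6°, dipping toward WNW (azimuth ≈ 290°).

31.6°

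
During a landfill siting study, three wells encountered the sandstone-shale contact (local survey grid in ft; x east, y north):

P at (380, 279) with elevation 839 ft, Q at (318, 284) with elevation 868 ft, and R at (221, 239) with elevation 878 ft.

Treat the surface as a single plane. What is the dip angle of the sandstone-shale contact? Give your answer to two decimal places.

Let the plane be z = a·x + b·y + c.
Q−P: −62a + 5b = 29;  R−P: −159a − 40b = 39.
Solving gives a = −0.41374, b = 0.66962.
Gradient magnitude |∇z| = √(a² + b²) = √(0.17118 + 0.44839) = 0.78713.
True dip = arctan(0.78713) = 38.21°, dipping toward SSE (azimuth ≈ 148°).

38.21°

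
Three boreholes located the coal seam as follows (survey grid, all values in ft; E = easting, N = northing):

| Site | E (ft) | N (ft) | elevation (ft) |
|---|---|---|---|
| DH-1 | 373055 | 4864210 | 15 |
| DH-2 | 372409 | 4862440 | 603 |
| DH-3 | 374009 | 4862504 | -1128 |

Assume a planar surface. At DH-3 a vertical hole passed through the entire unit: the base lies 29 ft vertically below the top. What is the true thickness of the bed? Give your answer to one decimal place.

Two edge vectors: DH-1→DH-2 = (-646, -1770, 588), DH-1→DH-3 = (954, -1706, -1143).
Normal n = (DH-1→DH-2) × (DH-1→DH-3) = (3026238, -177426, 2790656).
So ∂z/∂E = −n_x/n_z = −1.08442 and ∂z/∂N = −n_y/n_z = 0.06358.
|∇z| = √(a²+b²) = 1.08628, so dip δ = arctan(1.08628) = 47.37°.
True thickness = vertical thickness × cos δ = 29 × cos 47.37° = 19.6 ft.

19.6 ft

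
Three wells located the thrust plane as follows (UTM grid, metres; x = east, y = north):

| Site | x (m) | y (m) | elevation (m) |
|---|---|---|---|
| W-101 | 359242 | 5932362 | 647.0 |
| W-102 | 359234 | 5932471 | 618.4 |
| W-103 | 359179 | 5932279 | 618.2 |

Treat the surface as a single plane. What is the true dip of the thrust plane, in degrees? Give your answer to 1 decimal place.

Two edge vectors: W-101→W-102 = (-8, 109, -28.6), W-101→W-103 = (-63, -83, -28.8).
Normal n = (W-101→W-102) × (W-101→W-103) = (-5513, 1571.4, 7531).
So ∂z/∂x = −n_x/n_z = 0.73204 and ∂z/∂y = −n_y/n_z = −0.20866.
Gradient magnitude |∇z| = √(a² + b²) = √(0.53588 + 0.04354) = 0.76120.
True dip = arctan(0.76120) = 37.3°, dipping toward WNW (azimuth ≈ 286°).

37.3°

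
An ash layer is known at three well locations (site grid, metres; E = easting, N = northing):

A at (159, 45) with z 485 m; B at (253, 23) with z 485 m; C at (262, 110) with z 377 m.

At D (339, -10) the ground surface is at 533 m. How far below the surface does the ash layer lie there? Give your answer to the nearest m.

32 m

Two edge vectors: A→B = (94, -22, 0), A→C = (103, 65, -108).
Normal n = (A→B) × (A→C) = (2376, 10152, 8376).
So ∂z/∂E = −n_x/n_z = −0.28367 and ∂z/∂N = −n_y/n_z = −1.21203.
Intercept c from A: 485 + 45.10 + 54.54 = 584.64.
At (339, -10): z_contact = −96.2 + 12.1 + 584.64 = 500.6 m.
Depth below ground = 533 − 500.6 = 32 m.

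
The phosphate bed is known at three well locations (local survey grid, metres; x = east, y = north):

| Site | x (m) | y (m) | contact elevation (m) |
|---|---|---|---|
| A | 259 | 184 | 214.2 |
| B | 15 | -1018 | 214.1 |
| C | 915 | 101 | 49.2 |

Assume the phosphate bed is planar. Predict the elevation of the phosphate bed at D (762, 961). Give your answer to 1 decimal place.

129.6 m

Two edge vectors: A→B = (-244, -1202, -0.1), A→C = (656, -83, -165).
Normal n = (A→B) × (A→C) = (198321.7, -40325.6, 808764).
So ∂z/∂x = −n_x/n_z = −0.245216 and ∂z/∂y = −n_y/n_z = 0.049861.
Intercept c from A: 214.2 + 63.51 − 9.17 = 268.54.
At (762, 961): z = −186.9 + 47.9 + 268.54 = 129.6 m.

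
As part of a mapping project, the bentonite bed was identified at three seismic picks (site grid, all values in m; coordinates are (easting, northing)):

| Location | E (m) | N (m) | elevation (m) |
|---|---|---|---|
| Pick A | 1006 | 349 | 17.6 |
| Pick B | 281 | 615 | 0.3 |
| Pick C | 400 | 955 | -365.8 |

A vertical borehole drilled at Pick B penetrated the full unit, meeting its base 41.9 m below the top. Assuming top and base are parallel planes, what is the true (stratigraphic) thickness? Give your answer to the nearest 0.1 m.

Two edge vectors: Pick A→Pick B = (-725, 266, -17.3), Pick A→Pick C = (-606, 606, -383.4).
Normal n = (Pick A→Pick B) × (Pick A→Pick C) = (-91500.6, -267481.2, -278154).
So ∂z/∂E = −n_x/n_z = −0.32896 and ∂z/∂N = −n_y/n_z = −0.96163.
|∇z| = √(a²+b²) = 1.01634, so dip δ = arctan(1.01634) = 45.46°.
True thickness = vertical thickness × cos δ = 41.9 × cos 45.46° = 29.4 m.

29.4 m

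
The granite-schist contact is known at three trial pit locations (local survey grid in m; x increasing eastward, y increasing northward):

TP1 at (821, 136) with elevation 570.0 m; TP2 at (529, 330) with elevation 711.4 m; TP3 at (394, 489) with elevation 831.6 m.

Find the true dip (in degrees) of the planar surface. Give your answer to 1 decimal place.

Let the plane be z = a·x + b·y + c.
TP2−TP1: −292a + 194b = 141.4;  TP3−TP1: −427a + 353b = 261.6.
Solving gives a = 0.04132, b = 0.79106.
Gradient magnitude |∇z| = √(a² + b²) = √(0.00171 + 0.62577) = 0.79213.
True dip = arctan(0.79213) = 38.4°, dipping toward S (azimuth ≈ 183°).

38.4°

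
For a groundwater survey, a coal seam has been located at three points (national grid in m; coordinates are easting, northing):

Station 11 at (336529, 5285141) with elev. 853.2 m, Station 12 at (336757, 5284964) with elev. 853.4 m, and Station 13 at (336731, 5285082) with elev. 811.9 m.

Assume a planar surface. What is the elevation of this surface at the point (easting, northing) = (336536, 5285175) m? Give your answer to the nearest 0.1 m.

Let the plane be z = a·easting + b·northing + c.
Station 12−Station 11: 228a − 177b = 0.2;  Station 13−Station 11: 202a − 59b = −41.3.
Solving gives a = −0.328306878, b = −0.424033719.
Then c = 853.2 − a·336529 − b·5285141 = 2352415.98.
At (336536, 5285175): z = −110487.1 − 2241092.4 + 2352415.98 = 836.5 m.

836.5 m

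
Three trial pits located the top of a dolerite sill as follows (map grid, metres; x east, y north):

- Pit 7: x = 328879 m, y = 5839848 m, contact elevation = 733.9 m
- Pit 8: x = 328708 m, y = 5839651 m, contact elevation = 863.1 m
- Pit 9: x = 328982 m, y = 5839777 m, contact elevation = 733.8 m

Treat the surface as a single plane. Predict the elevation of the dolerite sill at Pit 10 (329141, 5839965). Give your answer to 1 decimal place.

Two edge vectors: Pit 7→Pit 8 = (-171, -197, 129.2), Pit 7→Pit 9 = (103, -71, -0.1).
Normal n = (Pit 7→Pit 8) × (Pit 7→Pit 9) = (9192.9, 13290.5, 32432).
So ∂z/∂x = −n_x/n_z = −0.283451529 and ∂z/∂y = −n_y/n_z = −0.409795881.
Intercept c from Pit 7: 733.9 + 93221.26 + 2393145.65 = 2487100.81.
At (329141, 5839965): z = −93295.5 − 2393193.6 + 2487100.81 = 611.7 m.

611.7 m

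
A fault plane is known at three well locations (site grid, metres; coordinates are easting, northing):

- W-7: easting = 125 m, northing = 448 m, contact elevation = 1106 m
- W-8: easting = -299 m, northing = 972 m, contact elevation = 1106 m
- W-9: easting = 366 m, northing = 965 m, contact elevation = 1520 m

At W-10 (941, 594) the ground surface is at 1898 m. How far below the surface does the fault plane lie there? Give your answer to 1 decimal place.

Two edge vectors: W-7→W-8 = (-424, 524, 0), W-7→W-9 = (241, 517, 414).
Normal n = (W-7→W-8) × (W-7→W-9) = (216936, 175536, -345492).
So ∂z/∂easting = −n_x/n_z = 0.62790 and ∂z/∂northing = −n_y/n_z = 0.50808.
Intercept c from W-7: 1106 − 78.49 − 227.62 = 799.89.
At (941, 594): z_contact = 590.86 + 301.80 + 799.89 = 1692.55 m.
Depth below ground = 1898 − 1692.55 = 205.5 m.

205.5 m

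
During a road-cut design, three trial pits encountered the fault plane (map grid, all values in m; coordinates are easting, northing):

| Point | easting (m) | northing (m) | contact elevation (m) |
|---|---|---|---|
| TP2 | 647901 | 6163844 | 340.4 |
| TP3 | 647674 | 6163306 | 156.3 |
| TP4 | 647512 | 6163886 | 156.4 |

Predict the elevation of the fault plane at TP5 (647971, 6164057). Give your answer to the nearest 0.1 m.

Two edge vectors: TP2→TP3 = (-227, -538, -184.1), TP2→TP4 = (-389, 42, -184).
Normal n = (TP2→TP3) × (TP2→TP4) = (106724.2, 29846.9, -218816).
So ∂z/∂easting = −n_x/n_z = 0.487734901 and ∂z/∂northing = −n_y/n_z = 0.136401817.
Intercept c from TP2: 340.4 − 316003.93 − 840759.52 = −1156423.05.
At (647971, 6164057): z = 316038.1 + 840788.6 − 1156423.05 = 403.6 m.

403.6 m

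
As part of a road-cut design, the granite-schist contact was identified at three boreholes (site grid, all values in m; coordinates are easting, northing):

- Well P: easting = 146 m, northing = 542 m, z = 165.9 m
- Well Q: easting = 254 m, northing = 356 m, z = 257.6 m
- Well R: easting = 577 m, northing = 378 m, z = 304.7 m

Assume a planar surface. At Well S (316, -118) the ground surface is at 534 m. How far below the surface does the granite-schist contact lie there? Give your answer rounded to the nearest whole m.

Two edge vectors: Well P→Well Q = (108, -186, 91.7), Well P→Well R = (431, -164, 138.8).
Normal n = (Well P→Well Q) × (Well P→Well R) = (-10778, 24532.3, 62454).
So ∂z/∂easting = −n_x/n_z = 0.17258 and ∂z/∂northing = −n_y/n_z = −0.39281.
Intercept c from Well P: 165.9 − 25.20 + 212.90 = 353.60.
At (316, -118): z_contact = 54.5 + 46.4 + 353.60 = 454.5 m.
Depth below ground = 534 − 454.5 = 80 m.

80 m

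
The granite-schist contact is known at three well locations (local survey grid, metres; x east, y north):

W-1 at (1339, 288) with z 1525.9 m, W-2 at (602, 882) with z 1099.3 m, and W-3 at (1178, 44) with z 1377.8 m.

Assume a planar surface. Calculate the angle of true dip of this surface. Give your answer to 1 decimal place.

Let the plane be z = a·x + b·y + c.
W-2−W-1: −737a + 594b = −426.6;  W-3−W-1: −161a − 244b = −148.1.
Solving gives a = 0.69724, b = 0.14691.
Gradient magnitude |∇z| = √(a² + b²) = √(0.48614 + 0.02158) = 0.71254.
True dip = arctan(0.71254) = 35.5°, dipping toward WSW (azimuth ≈ 258°).

35.5°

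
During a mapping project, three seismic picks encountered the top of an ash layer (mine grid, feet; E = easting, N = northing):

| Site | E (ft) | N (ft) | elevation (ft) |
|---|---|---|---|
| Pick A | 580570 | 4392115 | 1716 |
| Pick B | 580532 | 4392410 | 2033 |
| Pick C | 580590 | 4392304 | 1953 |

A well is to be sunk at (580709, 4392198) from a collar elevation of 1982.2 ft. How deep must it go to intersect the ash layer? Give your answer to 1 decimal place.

62.6 ft

Two edge vectors: Pick A→Pick B = (-38, 295, 317), Pick A→Pick C = (20, 189, 237).
Normal n = (Pick A→Pick B) × (Pick A→Pick C) = (10002, 15346, -13082).
So ∂z/∂E = −n_x/n_z = 0.764561994 and ∂z/∂N = −n_y/n_z = 1.173062223.
Intercept c from Pick A: 1716 − 443881.76 − 5152224.19 = −5594389.94.
At (580709, 4392198): z_contact = 443988.03 + 5152321.55 − 5594389.94 = 1919.64 ft.
Depth below ground = 1982.2 − 1919.64 = 62.6 ft.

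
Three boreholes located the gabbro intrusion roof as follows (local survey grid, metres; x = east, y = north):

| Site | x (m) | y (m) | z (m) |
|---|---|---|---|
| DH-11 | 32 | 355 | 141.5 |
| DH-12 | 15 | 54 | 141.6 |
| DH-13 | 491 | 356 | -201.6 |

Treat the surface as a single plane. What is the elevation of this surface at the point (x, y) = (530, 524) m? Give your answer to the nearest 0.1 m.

-223.7 m

Let the plane be z = a·x + b·y + c.
DH-12−DH-11: −17a − 301b = 0.1;  DH-13−DH-11: 459a + 1b = −343.1.
Solving gives a = −0.74759, b = 0.04189.
Then c = 141.5 − a·32 − b·355 = 150.55.
At (530, 524): z = −396.2 + 22.0 + 150.55 = -223.7 m.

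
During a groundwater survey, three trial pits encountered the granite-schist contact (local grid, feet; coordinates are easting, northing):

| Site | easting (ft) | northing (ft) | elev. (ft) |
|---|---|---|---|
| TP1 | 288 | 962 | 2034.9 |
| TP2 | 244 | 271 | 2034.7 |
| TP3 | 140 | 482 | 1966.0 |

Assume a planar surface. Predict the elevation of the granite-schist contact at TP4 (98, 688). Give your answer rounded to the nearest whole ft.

Let the plane be z = a·easting + b·northing + c.
TP2−TP1: −44a − 691b = −0.2;  TP3−TP1: −148a − 480b = −68.9.
Solving gives a = 0.58552, b = −0.03699.
Then c = 2034.9 − a·288 − b·962 = 1901.86.
At (98, 688): z = 57.4 − 25.5 + 1901.86 = 1933.8 ft.

1934 ft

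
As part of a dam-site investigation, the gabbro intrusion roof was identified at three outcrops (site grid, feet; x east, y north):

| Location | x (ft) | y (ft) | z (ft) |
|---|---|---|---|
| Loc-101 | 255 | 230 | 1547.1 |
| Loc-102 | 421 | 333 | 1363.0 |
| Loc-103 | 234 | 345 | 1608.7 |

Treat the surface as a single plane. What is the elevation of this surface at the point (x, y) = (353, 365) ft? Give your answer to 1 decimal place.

Two edge vectors: Loc-101→Loc-102 = (166, 103, -184.1), Loc-101→Loc-103 = (-21, 115, 61.6).
Normal n = (Loc-101→Loc-102) × (Loc-101→Loc-103) = (27516.3, -6359.5, 21253).
So ∂z/∂x = −n_x/n_z = −1.29470 and ∂z/∂y = −n_y/n_z = 0.29923.
Intercept c from Loc-101: 1547.1 + 330.15 − 68.82 = 1808.43.
At (353, 365): z = −457.0 + 109.2 + 1808.43 = 1460.6 ft.

1460.6 ft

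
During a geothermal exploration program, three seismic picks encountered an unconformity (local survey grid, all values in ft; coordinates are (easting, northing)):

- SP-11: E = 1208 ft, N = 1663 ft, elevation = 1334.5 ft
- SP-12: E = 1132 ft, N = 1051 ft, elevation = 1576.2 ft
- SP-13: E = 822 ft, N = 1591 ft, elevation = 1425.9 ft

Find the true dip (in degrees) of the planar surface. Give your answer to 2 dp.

22.28°

Two edge vectors: SP-11→SP-12 = (-76, -612, 241.7), SP-11→SP-13 = (-386, -72, 91.4).
Normal n = (SP-11→SP-12) × (SP-11→SP-13) = (-38534.4, -86349.8, -230760).
So ∂z/∂E = −n_x/n_z = −0.16699 and ∂z/∂N = −n_y/n_z = −0.37420.
Gradient magnitude |∇z| = √(a² + b²) = √(0.02789 + 0.14002) = 0.40977.
True dip = arctan(0.40977) = 22.28°, dipping toward NNE (azimuth ≈ 024°).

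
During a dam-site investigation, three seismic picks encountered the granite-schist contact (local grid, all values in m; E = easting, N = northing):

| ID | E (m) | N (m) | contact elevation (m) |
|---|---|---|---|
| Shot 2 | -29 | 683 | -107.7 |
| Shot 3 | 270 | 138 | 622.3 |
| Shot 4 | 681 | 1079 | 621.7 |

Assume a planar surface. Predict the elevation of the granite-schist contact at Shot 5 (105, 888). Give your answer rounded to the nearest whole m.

-47 m

Let the plane be z = a·E + b·N + c.
Shot 3−Shot 2: 299a − 545b = 730;  Shot 4−Shot 2: 710a + 396b = 729.4.
Solving gives a = 1.35866, b = −0.59406.
Then c = -107.7 − a·-29 − b·683 = 337.44.
At (105, 888): z = 142.7 − 527.5 + 337.44 = -47.4 m.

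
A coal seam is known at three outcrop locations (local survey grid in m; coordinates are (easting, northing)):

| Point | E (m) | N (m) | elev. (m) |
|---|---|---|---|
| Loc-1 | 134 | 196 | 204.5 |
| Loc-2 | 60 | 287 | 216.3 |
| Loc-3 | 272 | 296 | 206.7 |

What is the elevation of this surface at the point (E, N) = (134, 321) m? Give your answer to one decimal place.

215.7 m

Two edge vectors: Loc-1→Loc-2 = (-74, 91, 11.8), Loc-1→Loc-3 = (138, 100, 2.2).
Normal n = (Loc-1→Loc-2) × (Loc-1→Loc-3) = (-979.8, 1791.2, -19958).
So ∂z/∂E = −n_x/n_z = −0.04909 and ∂z/∂N = −n_y/n_z = 0.08975.
Intercept c from Loc-1: 204.5 + 6.58 − 17.59 = 193.49.
At (134, 321): z = −6.6 + 28.8 + 193.49 = 215.7 m.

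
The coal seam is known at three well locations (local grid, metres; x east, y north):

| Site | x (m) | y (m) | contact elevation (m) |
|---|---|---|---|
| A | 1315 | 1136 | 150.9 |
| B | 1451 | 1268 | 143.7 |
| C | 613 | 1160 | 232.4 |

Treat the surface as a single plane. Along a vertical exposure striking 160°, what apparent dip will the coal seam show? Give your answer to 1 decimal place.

5.6°

Let the plane be z = a·x + b·y + c.
B−A: 136a + 132b = −7.2;  C−A: −702a + 24b = 81.5.
Solving gives a = −0.11395, b = 0.06286.
Unit vector along 160° is (sin 160°, cos 160°) = (0.3420, -0.9397).
Slope in that direction = a·(0.3420) + b·(-0.9397) = −0.09804.
Apparent dip = arctan|0.09804| = 5.6° (true dip is 7.4°, so apparent ≤ true as expected).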